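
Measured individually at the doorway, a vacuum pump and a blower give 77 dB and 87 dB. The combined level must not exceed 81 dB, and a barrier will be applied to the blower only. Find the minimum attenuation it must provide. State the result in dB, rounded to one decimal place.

Everything except the blower sums to 10^(77/10) = 5.012e+07 in linear terms, 77.00 dB.
The limit corresponds to 10^(81/10) = 1.259e+08; subtracting the fixed part leaves 7.577e+07 for the blower, i.e. 78.80 dB.
Required insertion loss = 87 − 78.80 = 8.20 dB.

8.2 dB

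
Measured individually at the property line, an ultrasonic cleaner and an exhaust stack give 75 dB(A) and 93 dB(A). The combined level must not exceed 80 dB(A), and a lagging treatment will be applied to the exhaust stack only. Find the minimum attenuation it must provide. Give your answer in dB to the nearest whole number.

15 dB

Everything except the exhaust stack sums to 10^(75/10) = 3.162e+07 in linear terms, 75.00 dB(A).
To meet 80 dB(A) overall, the treated exhaust stack may contribute at most 10^(80/10) − 3.162e+07 = 6.838e+07, i.e. 78.35 dB(A).
Required insertion loss = 93 − 78.35 = 14.65 dB.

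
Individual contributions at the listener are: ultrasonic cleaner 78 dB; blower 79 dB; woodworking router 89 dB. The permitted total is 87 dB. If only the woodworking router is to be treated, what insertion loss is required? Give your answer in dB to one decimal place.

3.5 dB

Fixed contribution from the other sources: Σ 10^(L/10) = 10^(78/10) + 10^(79/10) = 1.425e+08 (81.54 dB).
The limit corresponds to 10^(87/10) = 5.012e+08; subtracting the fixed part leaves 3.587e+08 for the woodworking router, i.e. 85.55 dB.
So the woodworking router must be reduced from 89 to 85.55 dB: IL = 3.45 dB.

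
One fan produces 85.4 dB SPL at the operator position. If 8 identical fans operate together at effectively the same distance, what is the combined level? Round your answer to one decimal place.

94.4 dB SPL

L_total = L₁ + 10·log₁₀ N for N identical incoherent sources.
L_total = 85.4 + 10·log₁₀(8) = 85.4 + 9.031 = 94.43 dB SPL.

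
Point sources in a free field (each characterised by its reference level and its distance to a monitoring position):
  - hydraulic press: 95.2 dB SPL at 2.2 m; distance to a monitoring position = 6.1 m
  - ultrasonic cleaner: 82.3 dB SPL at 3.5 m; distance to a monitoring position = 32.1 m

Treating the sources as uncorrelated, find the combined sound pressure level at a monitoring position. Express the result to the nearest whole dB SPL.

86 dB SPL

First find each source's level at the receiver (point-source: −20·log₁₀(r/r_ref)), then combine on an intensity basis.
hydraulic press: 95.2 − 20·log₁₀(6.1/2.2) = 95.2 − 8.86 = 86.34 dB SPL.
ultrasonic cleaner: 82.3 − 20·log₁₀(32.1/3.5) = 82.3 − 19.25 = 63.05 dB SPL.
Σ 10^(L/10) = 4.327e+08 → L_total = 10·log₁₀(4.327e+08) = 86.36 dB SPL.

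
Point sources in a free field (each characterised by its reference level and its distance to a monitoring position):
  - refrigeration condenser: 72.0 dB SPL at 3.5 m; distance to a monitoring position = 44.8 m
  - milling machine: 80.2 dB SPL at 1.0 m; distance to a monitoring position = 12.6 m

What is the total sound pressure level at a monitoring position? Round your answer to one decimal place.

58.8 dB SPL

Propagate each source to the receiver with L = L_ref − 20·log₁₀(r/r_ref), then add intensities.
refrigeration condenser: 72.0 − 20·log₁₀(44.8/3.5) = 72.0 − 22.14 = 49.86 dB SPL.
milling machine: 80.2 − 20·log₁₀(12.6/1.0) = 80.2 − 22.01 = 58.19 dB SPL.
Σ 10^(L/10) = 7.563e+05 → L_total = 10·log₁₀(7.563e+05) = 58.79 dB SPL.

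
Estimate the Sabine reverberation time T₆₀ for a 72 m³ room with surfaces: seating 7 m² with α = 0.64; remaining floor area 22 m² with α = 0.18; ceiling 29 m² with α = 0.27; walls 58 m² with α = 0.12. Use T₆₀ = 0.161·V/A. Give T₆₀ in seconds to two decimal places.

0.50 s

Total absorption A = 7·0.64 + 22·0.18 + 29·0.27 + 58·0.12 = 23.23 m² sabins.
T₆₀ = 0.161 × 72 / 23.23 = 0.499 s.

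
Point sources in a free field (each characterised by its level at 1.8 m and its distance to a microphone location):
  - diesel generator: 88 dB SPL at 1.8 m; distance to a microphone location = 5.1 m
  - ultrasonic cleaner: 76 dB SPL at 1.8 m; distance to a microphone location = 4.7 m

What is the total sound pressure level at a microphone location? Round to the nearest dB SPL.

Apply inverse-square spreading to bring every level to the receiver, then sum 10^(L/10).
diesel generator: 88 − 20·log₁₀(5.1/1.8) = 88 − 9.05 = 78.95 dB SPL.
ultrasonic cleaner: 76 − 20·log₁₀(4.7/1.8) = 76 − 8.34 = 67.66 dB SPL.
Σ 10^(L/10) = 8.444e+07 → L_total = 10·log₁₀(8.444e+07) = 79.27 dB SPL.

79 dB SPL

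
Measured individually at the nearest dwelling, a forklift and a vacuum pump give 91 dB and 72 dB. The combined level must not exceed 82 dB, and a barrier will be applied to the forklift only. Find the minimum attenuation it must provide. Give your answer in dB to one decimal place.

9.5 dB

Fixed contribution from the other source: Σ 10^(L/10) = 10^(72/10) = 1.585e+07 (72.00 dB).
The limit corresponds to 10^(82/10) = 1.585e+08; subtracting the fixed part leaves 1.426e+08 for the forklift, i.e. 81.54 dB.
Required insertion loss = 91 − 81.54 = 9.46 dB.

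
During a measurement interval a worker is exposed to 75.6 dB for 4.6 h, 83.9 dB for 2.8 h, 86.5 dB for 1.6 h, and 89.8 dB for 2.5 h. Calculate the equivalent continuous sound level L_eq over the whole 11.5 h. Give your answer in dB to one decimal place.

The energy average is taken in the linear domain: L_eq = 10·log₁₀[(Σ tᵢ·10^(Lᵢ/10))/T], T = 11.5 h.
Σ tᵢ·10^(Lᵢ/10) = 4.6·10^(75.6/10) + 2.8·10^(83.9/10) + 1.6·10^(86.5/10) + 2.5·10^(89.8/10) = 3.957e+09.
L_eq = 10·log₁₀(3.957e+09/11.5) = 85.37 dB.

85.4 dB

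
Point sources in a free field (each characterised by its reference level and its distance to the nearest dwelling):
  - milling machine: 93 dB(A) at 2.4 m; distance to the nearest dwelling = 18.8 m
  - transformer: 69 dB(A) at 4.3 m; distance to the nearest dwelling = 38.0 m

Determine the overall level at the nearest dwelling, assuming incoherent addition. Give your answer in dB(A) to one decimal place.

Apply inverse-square spreading to bring every level to the receiver, then sum 10^(L/10).
milling machine: 93 − 20·log₁₀(18.8/2.4) = 93 − 17.88 = 75.12 dB(A).
transformer: 69 − 20·log₁₀(38.0/4.3) = 69 − 18.93 = 50.07 dB(A).
Σ 10^(L/10) = 3.262e+07 → L_total = 10·log₁₀(3.262e+07) = 75.13 dB(A).

75.1 dB(A)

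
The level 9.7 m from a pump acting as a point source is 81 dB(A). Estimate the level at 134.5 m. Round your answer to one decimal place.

For a point source, L₂ = L₁ − 20·log₁₀(r₂/r₁).
L₂ = 81 − 20·log₁₀(134.5/9.7) = 81 − 22.839 = 58.16 dB(A).

58.2 dB(A)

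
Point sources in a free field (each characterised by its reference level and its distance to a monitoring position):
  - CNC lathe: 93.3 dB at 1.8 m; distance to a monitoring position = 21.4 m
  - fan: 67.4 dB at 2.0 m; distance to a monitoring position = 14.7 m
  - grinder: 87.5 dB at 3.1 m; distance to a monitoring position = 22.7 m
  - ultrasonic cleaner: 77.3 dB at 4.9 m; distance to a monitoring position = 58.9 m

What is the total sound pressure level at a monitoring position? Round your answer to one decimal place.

74.2 dB

Apply inverse-square spreading to bring every level to the receiver, then sum 10^(L/10).
CNC lathe: 93.3 − 20·log₁₀(21.4/1.8) = 93.3 − 21.50 = 71.80 dB.
fan: 67.4 − 20·log₁₀(14.7/2.0) = 67.4 − 17.33 = 50.07 dB.
grinder: 87.5 − 20·log₁₀(22.7/3.1) = 87.5 − 17.29 = 70.21 dB.
ultrasonic cleaner: 77.3 − 20·log₁₀(58.9/4.9) = 77.3 − 21.60 = 55.70 dB.
Σ 10^(L/10) = 2.609e+07 → L_total = 10·log₁₀(2.609e+07) = 74.16 dB.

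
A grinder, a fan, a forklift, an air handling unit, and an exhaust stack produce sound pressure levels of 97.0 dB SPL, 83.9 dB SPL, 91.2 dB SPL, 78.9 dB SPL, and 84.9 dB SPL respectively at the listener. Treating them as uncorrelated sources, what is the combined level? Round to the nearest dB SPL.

For uncorrelated sources the intensities add, so convert each level to linear form, sum, and take 10·log₁₀ of the total.
Σ 10^(L/10) = 10^(97.0/10) + 10^(83.9/10) + 10^(91.2/10) + 10^(78.9/10) + 10^(84.9/10) = 6.962e+09.
L_total = 10·log₁₀(6.962e+09) = 98.43 dB SPL.

98 dB SPL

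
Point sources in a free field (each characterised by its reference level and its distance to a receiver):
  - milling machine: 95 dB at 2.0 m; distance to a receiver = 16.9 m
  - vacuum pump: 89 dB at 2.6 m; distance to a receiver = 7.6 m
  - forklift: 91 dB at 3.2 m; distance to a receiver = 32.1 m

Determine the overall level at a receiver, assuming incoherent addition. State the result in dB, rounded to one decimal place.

81.8 dB

First find each source's level at the receiver (point-source: −20·log₁₀(r/r_ref)), then combine on an intensity basis.
milling machine: 95 − 20·log₁₀(16.9/2.0) = 95 − 18.54 = 76.46 dB.
vacuum pump: 89 − 20·log₁₀(7.6/2.6) = 89 − 9.32 = 79.68 dB.
forklift: 91 − 20·log₁₀(32.1/3.2) = 91 − 20.03 = 70.97 dB.
Σ 10^(L/10) = 1.498e+08 → L_total = 10·log₁₀(1.498e+08) = 81.75 dB.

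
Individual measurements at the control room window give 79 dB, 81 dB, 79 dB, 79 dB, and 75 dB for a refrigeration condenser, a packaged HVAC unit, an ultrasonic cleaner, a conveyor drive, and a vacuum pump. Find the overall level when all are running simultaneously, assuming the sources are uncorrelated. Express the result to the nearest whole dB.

Incoherent sources combine by intensity addition: L_total = 10·log₁₀(Σ 10^(L_i/10)).
Σ 10^(L/10) = 10^(79/10) + 10^(81/10) + 10^(79/10) + 10^(79/10) + 10^(75/10) = 3.958e+08.
L_total = 10·log₁₀(3.958e+08) = 85.97 dB.

86 dB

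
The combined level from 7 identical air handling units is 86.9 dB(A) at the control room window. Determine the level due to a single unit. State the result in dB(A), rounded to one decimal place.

For N identical incoherent sources L_total = L₁ + 10·log₁₀ N, so L₁ = 86.9 − 10·log₁₀(7) = 86.9 − 8.451.

78.4 dB(A)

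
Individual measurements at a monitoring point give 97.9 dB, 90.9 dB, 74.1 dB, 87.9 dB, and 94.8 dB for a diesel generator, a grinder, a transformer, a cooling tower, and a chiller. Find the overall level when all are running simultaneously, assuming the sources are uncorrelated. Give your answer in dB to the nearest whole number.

100 dB

For uncorrelated sources the intensities add, so convert each level to linear form, sum, and take 10·log₁₀ of the total.
Σ 10^(L/10) = 10^(97.9/10) + 10^(90.9/10) + 10^(74.1/10) + 10^(87.9/10) + 10^(94.8/10) = 1.106e+10.
L_total = 10·log₁₀(1.106e+10) = 100.44 dB.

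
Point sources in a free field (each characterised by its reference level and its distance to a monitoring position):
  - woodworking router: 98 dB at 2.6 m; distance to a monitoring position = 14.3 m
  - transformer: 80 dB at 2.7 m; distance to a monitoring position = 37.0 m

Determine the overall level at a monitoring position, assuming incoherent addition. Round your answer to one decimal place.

First find each source's level at the receiver (point-source: −20·log₁₀(r/r_ref)), then combine on an intensity basis.
woodworking router: 98 − 20·log₁₀(14.3/2.6) = 98 − 14.81 = 83.19 dB.
transformer: 80 − 20·log₁₀(37.0/2.7) = 80 − 22.74 = 57.26 dB.
Σ 10^(L/10) = 2.091e+08 → L_total = 10·log₁₀(2.091e+08) = 83.20 dB.

83.2 dB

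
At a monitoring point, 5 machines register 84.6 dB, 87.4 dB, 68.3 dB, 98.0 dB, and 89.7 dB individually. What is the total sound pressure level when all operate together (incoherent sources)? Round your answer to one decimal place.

99.1 dB

For uncorrelated sources the intensities add, so convert each level to linear form, sum, and take 10·log₁₀ of the total.
Σ 10^(L/10) = 10^(84.6/10) + 10^(87.4/10) + 10^(68.3/10) + 10^(98.0/10) + 10^(89.7/10) = 8.088e+09.
L_total = 10·log₁₀(8.088e+09) = 99.08 dB.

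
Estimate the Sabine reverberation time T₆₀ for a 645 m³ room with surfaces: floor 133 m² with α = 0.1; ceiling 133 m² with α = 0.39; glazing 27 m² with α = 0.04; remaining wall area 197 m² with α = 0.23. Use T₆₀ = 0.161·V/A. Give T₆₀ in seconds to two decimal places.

0.93 s

A = Σ Sᵢαᵢ = 133·0.1 + 133·0.39 + 27·0.04 + 197·0.23 = 111.56 m².
T₆₀ = 0.161·V/A = 0.161·645/111.56 = 0.931 s.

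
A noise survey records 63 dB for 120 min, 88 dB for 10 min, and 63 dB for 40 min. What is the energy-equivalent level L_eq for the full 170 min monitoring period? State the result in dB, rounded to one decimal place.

75.9 dB

L_eq = 10·log₁₀[(1/T)·Σ tᵢ·10^(Lᵢ/10)] with T = 170 min.
Σ tᵢ·10^(Lᵢ/10) = 120·10^(63/10) + 10·10^(88/10) + 40·10^(63/10) = 6.629e+09.
L_eq = 10·log₁₀(6.629e+09/170) = 75.91 dB.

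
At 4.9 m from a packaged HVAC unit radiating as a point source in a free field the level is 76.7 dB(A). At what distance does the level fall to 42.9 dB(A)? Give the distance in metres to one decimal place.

For a point source L₁ − L₂ = 20·log₁₀(r₂/r₁), so r₂ = r₁·10^((L₁−L₂)/20).
r₂ = 4.9·10^((76.7−42.9)/20) = 4.9·10^(33.8/20) = 239.99 m.

240.0 m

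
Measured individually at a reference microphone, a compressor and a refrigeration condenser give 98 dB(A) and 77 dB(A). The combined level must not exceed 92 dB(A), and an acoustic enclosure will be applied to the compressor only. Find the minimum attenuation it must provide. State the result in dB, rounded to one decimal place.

Everything except the compressor sums to 10^(77/10) = 5.012e+07 in linear terms, 77.00 dB(A).
The limit corresponds to 10^(92/10) = 1.585e+09; subtracting the fixed part leaves 1.535e+09 for the compressor, i.e. 91.86 dB(A).
So the compressor must be reduced from 98 to 91.86 dB(A): IL = 6.14 dB.

6.1 dB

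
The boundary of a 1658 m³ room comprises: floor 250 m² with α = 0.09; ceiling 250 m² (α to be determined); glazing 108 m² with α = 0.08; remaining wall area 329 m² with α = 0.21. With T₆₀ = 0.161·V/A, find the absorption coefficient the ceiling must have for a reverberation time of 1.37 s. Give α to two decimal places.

From T₆₀ = 0.161·V/A, the target T₆₀ = 1.37 s needs A = 0.161·1658/1.37 = 194.85 m².
Absorption from the other surfaces = 250·0.09 + 108·0.08 + 329·0.21 = 100.23 m², so the ceiling must supply 94.62 m² over 250 m².
α = 94.62/250 = 0.378.

0.38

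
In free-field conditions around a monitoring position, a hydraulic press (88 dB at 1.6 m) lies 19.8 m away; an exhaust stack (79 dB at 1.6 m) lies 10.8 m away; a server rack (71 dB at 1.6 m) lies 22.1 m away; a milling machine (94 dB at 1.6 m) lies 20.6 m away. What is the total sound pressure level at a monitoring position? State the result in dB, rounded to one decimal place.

73.2 dB

First find each source's level at the receiver (point-source: −20·log₁₀(r/r_ref)), then combine on an intensity basis.
hydraulic press: 88 − 20·log₁₀(19.8/1.6) = 88 − 21.85 = 66.15 dB.
exhaust stack: 79 − 20·log₁₀(10.8/1.6) = 79 − 16.59 = 62.41 dB.
server rack: 71 − 20·log₁₀(22.1/1.6) = 71 − 22.81 = 48.19 dB.
milling machine: 94 − 20·log₁₀(20.6/1.6) = 94 − 22.19 = 71.81 dB.
Σ 10^(L/10) = 2.108e+07 → L_total = 10·log₁₀(2.108e+07) = 73.24 dB.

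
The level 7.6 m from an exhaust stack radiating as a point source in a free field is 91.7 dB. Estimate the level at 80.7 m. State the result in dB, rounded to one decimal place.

For a point source, L₂ = L₁ − 20·log₁₀(r₂/r₁).
L₂ = 91.7 − 20·log₁₀(80.7/7.6) = 91.7 − 20.521 = 71.18 dB.

71.2 dB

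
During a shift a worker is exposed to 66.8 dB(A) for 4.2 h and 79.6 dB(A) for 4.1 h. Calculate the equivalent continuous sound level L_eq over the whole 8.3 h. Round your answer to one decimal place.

76.8 dB(A)

L_eq = 10·log₁₀[(1/T)·Σ tᵢ·10^(Lᵢ/10)] with T = 8.3 h.
Σ tᵢ·10^(Lᵢ/10) = 4.2·10^(66.8/10) + 4.1·10^(79.6/10) = 3.940e+08.
L_eq = 10·log₁₀(3.940e+08/8.3) = 76.76 dB(A).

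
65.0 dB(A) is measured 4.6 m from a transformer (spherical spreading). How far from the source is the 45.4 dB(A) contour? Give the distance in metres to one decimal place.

Point-source spreading drops the level by 20·log₁₀(r₂/r₁); inverting, r₂/r₁ = 10^(ΔL/20).
r₂ = 4.6·10^((65.0−45.4)/20) = 4.6·10^(19.6/20) = 43.93 m.

43.9 m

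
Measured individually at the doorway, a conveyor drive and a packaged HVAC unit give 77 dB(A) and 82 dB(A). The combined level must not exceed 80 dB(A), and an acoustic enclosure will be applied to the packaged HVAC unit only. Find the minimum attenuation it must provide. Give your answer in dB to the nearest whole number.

The untreated sources together contribute 10^(77/10) = 5.012e+07, i.e. 77.00 dB(A).
The limit corresponds to 10^(80/10) = 1.000e+08; subtracting the fixed part leaves 4.988e+07 for the packaged HVAC unit, i.e. 76.98 dB(A).
So the packaged HVAC unit must be reduced from 82 to 76.98 dB(A): IL = 5.02 dB.

5 dB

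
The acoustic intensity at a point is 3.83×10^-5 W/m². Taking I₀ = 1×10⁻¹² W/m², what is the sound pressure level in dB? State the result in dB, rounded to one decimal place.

L = 10·log₁₀(I/I₀) = 10·log₁₀(3.83×10^-5/10⁻¹²) = 10·log₁₀(3.83×10^7).
L = 10·(0.5832 + 7) = 75.83 dB.

75.8 dB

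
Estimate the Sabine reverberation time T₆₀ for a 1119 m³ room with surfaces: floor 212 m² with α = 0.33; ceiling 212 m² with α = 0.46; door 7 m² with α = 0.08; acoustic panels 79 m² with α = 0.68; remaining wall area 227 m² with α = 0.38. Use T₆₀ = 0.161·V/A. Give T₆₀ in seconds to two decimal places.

A = Σ Sᵢαᵢ = 212·0.33 + 212·0.46 + 7·0.08 + 79·0.68 + 227·0.38 = 308.02 m².
T₆₀ = 0.161 × 1119 / 308.02 = 0.585 s.

0.58 s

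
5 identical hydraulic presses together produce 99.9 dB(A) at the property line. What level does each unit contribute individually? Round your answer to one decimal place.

92.9 dB(A)

For N identical incoherent sources L_total = L₁ + 10·log₁₀ N, so L₁ = 99.9 − 10·log₁₀(5) = 99.9 − 6.990.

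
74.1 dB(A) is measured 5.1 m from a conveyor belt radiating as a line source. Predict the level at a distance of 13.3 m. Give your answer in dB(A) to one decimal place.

Line-source attenuation: ΔL = 10·log₁₀(r₂/r₁) = 10·log₁₀(13.3/5.1) = 4.163 dB.
L₂ = 74.1 − 10·log₁₀(13.3/5.1) = 74.1 − 4.163 = 69.94 dB(A).

69.9 dB(A)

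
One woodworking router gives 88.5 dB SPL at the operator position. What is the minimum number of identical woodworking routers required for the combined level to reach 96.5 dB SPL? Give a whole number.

7

N identical sources give L₁ + 10·log₁₀ N, so require 10·log₁₀ N ≥ 96.5 − 88.5 = 8.0 dB.
N ≥ 10^(8.0/10) = 6.310, so N = 7.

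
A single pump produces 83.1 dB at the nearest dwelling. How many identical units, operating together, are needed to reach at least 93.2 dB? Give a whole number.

11

The shortfall is 93.2 − 83.1 = 10.1 dB, and N units add 10·log₁₀ N, so need 10·log₁₀ N ≥ 10.1.
N ≥ 10^(10.1/10) = 10.233, so N = 11.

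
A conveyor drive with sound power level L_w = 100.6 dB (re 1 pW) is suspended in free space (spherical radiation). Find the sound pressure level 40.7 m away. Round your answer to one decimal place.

Free-field spherical radiation: L_p = L_w − 10·log₁₀(4π·r²), r = 40.7 m.
4π·r² = 2.082e+04 m², 10·log₁₀ of that is 43.184 dB.
L_p = 100.6 − 43.184 = 57.42 dB.

57.4 dB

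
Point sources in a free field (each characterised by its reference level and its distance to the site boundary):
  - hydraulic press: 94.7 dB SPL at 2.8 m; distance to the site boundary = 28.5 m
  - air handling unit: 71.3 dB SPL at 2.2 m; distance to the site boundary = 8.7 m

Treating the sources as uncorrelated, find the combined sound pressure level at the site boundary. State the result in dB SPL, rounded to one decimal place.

74.7 dB SPL

First find each source's level at the receiver (point-source: −20·log₁₀(r/r_ref)), then combine on an intensity basis.
hydraulic press: 94.7 − 20·log₁₀(28.5/2.8) = 94.7 − 20.15 = 74.55 dB SPL.
air handling unit: 71.3 − 20·log₁₀(8.7/2.2) = 71.3 − 11.94 = 59.36 dB SPL.
Σ 10^(L/10) = 2.935e+07 → L_total = 10·log₁₀(2.935e+07) = 74.68 dB SPL.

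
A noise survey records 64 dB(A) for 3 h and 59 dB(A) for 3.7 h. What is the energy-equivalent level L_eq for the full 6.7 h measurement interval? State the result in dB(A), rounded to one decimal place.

L_eq = 10·log₁₀[(1/T)·Σ tᵢ·10^(Lᵢ/10)] with T = 6.7 h.
Σ tᵢ·10^(Lᵢ/10) = 3·10^(64/10) + 3.7·10^(59/10) = 1.047e+07.
L_eq = 10·log₁₀(1.047e+07/6.7) = 61.94 dB(A).

61.9 dB(A)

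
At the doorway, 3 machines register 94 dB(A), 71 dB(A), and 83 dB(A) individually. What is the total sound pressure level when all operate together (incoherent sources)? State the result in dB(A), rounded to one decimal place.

94.4 dB(A)

For uncorrelated sources the intensities add, so convert each level to linear form, sum, and take 10·log₁₀ of the total.
Σ 10^(L/10) = 10^(94/10) + 10^(71/10) + 10^(83/10) = 2.724e+09.
L_total = 10·log₁₀(2.724e+09) = 94.35 dB(A).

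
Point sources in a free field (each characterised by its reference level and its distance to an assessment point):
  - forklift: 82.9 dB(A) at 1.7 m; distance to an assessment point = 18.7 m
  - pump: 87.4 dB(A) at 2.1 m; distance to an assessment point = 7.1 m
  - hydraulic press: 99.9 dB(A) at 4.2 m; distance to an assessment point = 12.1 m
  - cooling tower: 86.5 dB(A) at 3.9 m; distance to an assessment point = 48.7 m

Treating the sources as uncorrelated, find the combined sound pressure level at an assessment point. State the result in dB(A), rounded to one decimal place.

90.9 dB(A)

Propagate each source to the receiver with L = L_ref − 20·log₁₀(r/r_ref), then add intensities.
forklift: 82.9 − 20·log₁₀(18.7/1.7) = 82.9 − 20.83 = 62.07 dB(A).
pump: 87.4 − 20·log₁₀(7.1/2.1) = 87.4 − 10.58 = 76.82 dB(A).
hydraulic press: 99.9 − 20·log₁₀(12.1/4.2) = 99.9 − 9.19 = 90.71 dB(A).
cooling tower: 86.5 − 20·log₁₀(48.7/3.9) = 86.5 − 21.93 = 64.57 dB(A).
Σ 10^(L/10) = 1.230e+09 → L_total = 10·log₁₀(1.230e+09) = 90.90 dB(A).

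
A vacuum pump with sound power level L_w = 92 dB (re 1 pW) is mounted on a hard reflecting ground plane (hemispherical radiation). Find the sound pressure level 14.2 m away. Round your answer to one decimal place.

61.0 dB

Free-field hemispherical radiation: L_p = L_w − 10·log₁₀(2π·r²), r = 14.2 m.
2π·r² = 1267 m², 10·log₁₀ of that is 31.028 dB.
L_p = 92 − 31.028 = 60.97 dB.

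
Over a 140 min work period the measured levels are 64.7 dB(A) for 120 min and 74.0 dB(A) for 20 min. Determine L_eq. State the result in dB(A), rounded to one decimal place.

The energy average is taken in the linear domain: L_eq = 10·log₁₀[(Σ tᵢ·10^(Lᵢ/10))/T], T = 140 min.
Σ tᵢ·10^(Lᵢ/10) = 120·10^(64.7/10) + 20·10^(74.0/10) = 8.565e+08.
L_eq = 10·log₁₀(8.565e+08/140) = 67.87 dB(A).

67.9 dB(A)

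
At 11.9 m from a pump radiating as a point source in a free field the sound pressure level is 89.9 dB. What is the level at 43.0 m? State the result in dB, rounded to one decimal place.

Spherical spreading from a point source gives a 20·log₁₀(r₂/r₁) drop.
L₂ = 89.9 − 20·log₁₀(43.0/11.9) = 89.9 − 11.158 = 78.74 dB.

78.7 dB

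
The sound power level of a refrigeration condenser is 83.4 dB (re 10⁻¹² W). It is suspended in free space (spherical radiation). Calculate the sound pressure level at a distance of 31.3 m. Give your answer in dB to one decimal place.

The power spreads over a sphere of area 4π·r², so L_p = L_w − 10·log₁₀(4π·r²).
4π·r² = 1.231e+04 m², 10·log₁₀ of that is 40.903 dB.
L_p = 83.4 − 40.903 = 42.50 dB.

42.5 dB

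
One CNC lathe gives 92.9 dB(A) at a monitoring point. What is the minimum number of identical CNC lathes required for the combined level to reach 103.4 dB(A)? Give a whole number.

N identical sources give L₁ + 10·log₁₀ N, so require 10·log₁₀ N ≥ 103.4 − 92.9 = 10.5 dB.
N ≥ 10^(10.5/10) = 11.220, so N = 12.

12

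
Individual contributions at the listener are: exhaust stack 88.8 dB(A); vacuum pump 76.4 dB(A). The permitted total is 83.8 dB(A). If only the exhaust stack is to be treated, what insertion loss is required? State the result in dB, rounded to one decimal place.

The untreated sources together contribute 10^(76.4/10) = 4.365e+07, i.e. 76.40 dB(A).
To meet 83.8 dB(A) overall, the treated exhaust stack may contribute at most 10^(83.8/10) − 4.365e+07 = 1.962e+08, i.e. 82.93 dB(A).
So the exhaust stack must be reduced from 88.8 to 82.93 dB(A): IL = 5.87 dB.

5.9 dB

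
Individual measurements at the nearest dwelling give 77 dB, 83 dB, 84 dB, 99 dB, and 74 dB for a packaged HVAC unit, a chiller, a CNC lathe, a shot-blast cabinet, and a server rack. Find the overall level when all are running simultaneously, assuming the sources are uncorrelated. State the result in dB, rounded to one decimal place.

99.3 dB

For uncorrelated sources the intensities add, so convert each level to linear form, sum, and take 10·log₁₀ of the total.
Σ 10^(L/10) = 10^(77/10) + 10^(83/10) + 10^(84/10) + 10^(99/10) + 10^(74/10) = 8.469e+09.
L_total = 10·log₁₀(8.469e+09) = 99.28 dB.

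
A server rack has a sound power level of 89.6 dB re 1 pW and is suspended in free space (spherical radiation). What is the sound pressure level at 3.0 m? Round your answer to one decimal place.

The power spreads over a sphere of area 4π·r², so L_p = L_w − 10·log₁₀(4π·r²).
4π·r² = 113.1 m², 10·log₁₀ of that is 20.535 dB.
L_p = 89.6 − 20.535 = 69.07 dB.

69.1 dB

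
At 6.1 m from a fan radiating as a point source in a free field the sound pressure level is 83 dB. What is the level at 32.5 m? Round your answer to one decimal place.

Spherical spreading from a point source gives a 20·log₁₀(r₂/r₁) drop.
L₂ = 83 − 20·log₁₀(32.5/6.1) = 83 − 14.531 = 68.47 dB.

68.5 dB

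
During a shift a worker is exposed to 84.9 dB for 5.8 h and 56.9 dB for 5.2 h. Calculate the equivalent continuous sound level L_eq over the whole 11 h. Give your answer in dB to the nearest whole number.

L_eq = 10·log₁₀[(1/T)·Σ tᵢ·10^(Lᵢ/10)] with T = 11 h.
Σ tᵢ·10^(Lᵢ/10) = 5.8·10^(84.9/10) + 5.2·10^(56.9/10) = 1.795e+09.
L_eq = 10·log₁₀(1.795e+09/11) = 82.13 dB.

82 dB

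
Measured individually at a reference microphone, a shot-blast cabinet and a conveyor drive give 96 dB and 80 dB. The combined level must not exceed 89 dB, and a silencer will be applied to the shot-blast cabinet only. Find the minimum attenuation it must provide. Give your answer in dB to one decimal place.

The untreated sources together contribute 10^(80/10) = 1.000e+08, i.e. 80.00 dB.
The limit corresponds to 10^(89/10) = 7.943e+08; subtracting the fixed part leaves 6.943e+08 for the shot-blast cabinet, i.e. 88.42 dB.
Required insertion loss = 96 − 88.42 = 7.58 dB.

7.6 dB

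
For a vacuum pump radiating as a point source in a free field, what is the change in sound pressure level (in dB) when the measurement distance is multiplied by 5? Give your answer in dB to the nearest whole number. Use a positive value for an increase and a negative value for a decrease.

Point-source spreading: ΔL = −20·log₁₀(r₂/r₁).
ΔL = −20·log₁₀(5) = -13.98 dB.

-14 dB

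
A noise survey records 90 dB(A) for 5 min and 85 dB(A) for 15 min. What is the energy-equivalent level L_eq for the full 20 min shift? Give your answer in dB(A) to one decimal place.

Weight each interval's intensity by its duration and average over T = 20 min:
Σ tᵢ·10^(Lᵢ/10) = 5·10^(90/10) + 15·10^(85/10) = 9.743e+09.
L_eq = 10·log₁₀(9.743e+09/20) = 86.88 dB(A).

86.9 dB(A)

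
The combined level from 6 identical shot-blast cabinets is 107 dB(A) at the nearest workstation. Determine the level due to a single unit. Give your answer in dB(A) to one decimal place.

Dividing the total intensity by 6 lowers the level by 10·log₁₀ 6 = 7.782 dB: L₁ = 107 − 7.782.

99.2 dB(A)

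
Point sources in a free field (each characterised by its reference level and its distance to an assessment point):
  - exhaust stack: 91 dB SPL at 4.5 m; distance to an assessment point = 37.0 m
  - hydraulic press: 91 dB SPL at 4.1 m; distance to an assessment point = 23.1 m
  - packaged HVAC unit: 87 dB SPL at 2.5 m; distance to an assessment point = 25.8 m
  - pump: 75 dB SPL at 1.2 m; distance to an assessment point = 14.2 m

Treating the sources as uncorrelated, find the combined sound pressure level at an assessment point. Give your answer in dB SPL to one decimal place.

First find each source's level at the receiver (point-source: −20·log₁₀(r/r_ref)), then combine on an intensity basis.
exhaust stack: 91 − 20·log₁₀(37.0/4.5) = 91 − 18.30 = 72.70 dB SPL.
hydraulic press: 91 − 20·log₁₀(23.1/4.1) = 91 − 15.02 = 75.98 dB SPL.
packaged HVAC unit: 87 − 20·log₁₀(25.8/2.5) = 87 − 20.27 = 66.73 dB SPL.
pump: 75 − 20·log₁₀(14.2/1.2) = 75 − 21.46 = 53.54 dB SPL.
Σ 10^(L/10) = 6.321e+07 → L_total = 10·log₁₀(6.321e+07) = 78.01 dB SPL.

78.0 dB SPL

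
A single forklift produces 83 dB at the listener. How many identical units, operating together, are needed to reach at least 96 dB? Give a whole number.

N identical sources give L₁ + 10·log₁₀ N, so require 10·log₁₀ N ≥ 96 − 83 = 13.0 dB.
N ≥ 10^(13.0/10) = 19.953, so N = 20.

20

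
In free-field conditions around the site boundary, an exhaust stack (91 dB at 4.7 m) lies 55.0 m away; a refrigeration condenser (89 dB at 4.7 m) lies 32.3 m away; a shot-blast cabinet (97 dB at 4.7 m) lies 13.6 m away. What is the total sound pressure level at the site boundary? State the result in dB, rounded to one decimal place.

88.0 dB

Apply inverse-square spreading to bring every level to the receiver, then sum 10^(L/10).
exhaust stack: 91 − 20·log₁₀(55.0/4.7) = 91 − 21.37 = 69.63 dB.
refrigeration condenser: 89 − 20·log₁₀(32.3/4.7) = 89 − 16.74 = 72.26 dB.
shot-blast cabinet: 97 − 20·log₁₀(13.6/4.7) = 97 − 9.23 = 87.77 dB.
Σ 10^(L/10) = 6.246e+08 → L_total = 10·log₁₀(6.246e+08) = 87.96 dB.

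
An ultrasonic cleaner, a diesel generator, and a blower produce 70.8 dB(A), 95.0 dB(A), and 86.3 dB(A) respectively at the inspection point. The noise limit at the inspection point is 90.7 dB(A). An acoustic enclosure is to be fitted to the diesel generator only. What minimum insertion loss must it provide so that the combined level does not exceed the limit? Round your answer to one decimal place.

6.3 dB

Everything except the diesel generator sums to 10^(70.8/10) + 10^(86.3/10) = 4.386e+08 in linear terms, 86.42 dB(A).
To meet 90.7 dB(A) overall, the treated diesel generator may contribute at most 10^(90.7/10) − 4.386e+08 = 7.363e+08, i.e. 88.67 dB(A).
So the diesel generator must be reduced from 95.0 to 88.67 dB(A): IL = 6.33 dB.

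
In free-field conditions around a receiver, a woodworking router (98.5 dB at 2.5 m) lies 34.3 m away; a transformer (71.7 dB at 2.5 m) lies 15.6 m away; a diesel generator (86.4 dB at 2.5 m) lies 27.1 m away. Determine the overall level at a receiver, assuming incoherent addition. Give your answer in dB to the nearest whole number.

Apply inverse-square spreading to bring every level to the receiver, then sum 10^(L/10).
woodworking router: 98.5 − 20·log₁₀(34.3/2.5) = 98.5 − 22.75 = 75.75 dB.
transformer: 71.7 − 20·log₁₀(15.6/2.5) = 71.7 − 15.90 = 55.80 dB.
diesel generator: 86.4 − 20·log₁₀(27.1/2.5) = 86.4 − 20.70 = 65.70 dB.
Σ 10^(L/10) = 4.170e+07 → L_total = 10·log₁₀(4.170e+07) = 76.20 dB.

76 dB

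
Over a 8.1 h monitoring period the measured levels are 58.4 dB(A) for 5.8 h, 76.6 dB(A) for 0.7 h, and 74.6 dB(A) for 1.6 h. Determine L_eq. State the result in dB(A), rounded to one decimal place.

70.1 dB(A)

Weight each interval's intensity by its duration and average over T = 8.1 h:
Σ tᵢ·10^(Lᵢ/10) = 5.8·10^(58.4/10) + 0.7·10^(76.6/10) + 1.6·10^(74.6/10) = 8.215e+07.
L_eq = 10·log₁₀(8.215e+07/8.1) = 70.06 dB(A).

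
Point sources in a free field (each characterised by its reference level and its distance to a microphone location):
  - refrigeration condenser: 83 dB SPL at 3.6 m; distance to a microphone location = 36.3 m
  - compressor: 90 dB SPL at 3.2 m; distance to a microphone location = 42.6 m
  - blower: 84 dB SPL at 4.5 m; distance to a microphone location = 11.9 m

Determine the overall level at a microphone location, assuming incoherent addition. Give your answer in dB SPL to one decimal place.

Propagate each source to the receiver with L = L_ref − 20·log₁₀(r/r_ref), then add intensities.
refrigeration condenser: 83 − 20·log₁₀(36.3/3.6) = 83 − 20.07 = 62.93 dB SPL.
compressor: 90 − 20·log₁₀(42.6/3.2) = 90 − 22.49 = 67.51 dB SPL.
blower: 84 − 20·log₁₀(11.9/4.5) = 84 − 8.45 = 75.55 dB SPL.
Σ 10^(L/10) = 4.352e+07 → L_total = 10·log₁₀(4.352e+07) = 76.39 dB SPL.

76.4 dB SPL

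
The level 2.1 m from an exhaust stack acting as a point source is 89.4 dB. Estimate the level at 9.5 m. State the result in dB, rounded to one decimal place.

Point-source attenuation: ΔL = 20·log₁₀(r₂/r₁) = 20·log₁₀(9.5/2.1) = 13.110 dB.
L₂ = 89.4 − 20·log₁₀(9.5/2.1) = 89.4 − 13.110 = 76.29 dB.

76.3 dB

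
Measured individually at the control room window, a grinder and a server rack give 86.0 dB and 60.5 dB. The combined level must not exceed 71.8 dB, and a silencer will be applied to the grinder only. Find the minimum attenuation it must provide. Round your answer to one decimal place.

Everything except the grinder sums to 10^(60.5/10) = 1.122e+06 in linear terms, 60.50 dB.
To meet 71.8 dB overall, the treated grinder may contribute at most 10^(71.8/10) − 1.122e+06 = 1.401e+07, i.e. 71.47 dB.
So the grinder must be reduced from 86.0 to 71.47 dB: IL = 14.53 dB.

14.5 dB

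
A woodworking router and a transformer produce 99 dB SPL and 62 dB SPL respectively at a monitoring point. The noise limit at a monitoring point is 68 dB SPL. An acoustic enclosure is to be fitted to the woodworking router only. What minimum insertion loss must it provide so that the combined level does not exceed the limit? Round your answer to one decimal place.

32.3 dB

The untreated sources together contribute 10^(62/10) = 1.585e+06, i.e. 62.00 dB SPL.
To meet 68 dB SPL overall, the treated woodworking router may contribute at most 10^(68/10) − 1.585e+06 = 4.725e+06, i.e. 66.74 dB SPL.
So the woodworking router must be reduced from 99 to 66.74 dB SPL: IL = 32.26 dB.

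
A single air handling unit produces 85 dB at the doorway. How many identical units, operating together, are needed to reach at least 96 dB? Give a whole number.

13

N identical sources give L₁ + 10·log₁₀ N, so require 10·log₁₀ N ≥ 96 − 85 = 11.0 dB.
N ≥ 10^(11.0/10) = 12.589, so N = 13.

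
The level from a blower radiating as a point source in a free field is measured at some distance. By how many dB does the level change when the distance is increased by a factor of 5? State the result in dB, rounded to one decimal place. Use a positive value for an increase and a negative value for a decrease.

-14.0 dB

A point source loses 6 dB per doubling of distance; generally ΔL = −20·log₁₀(r₂/r₁).
ΔL = −20·log₁₀(5) = -13.98 dB.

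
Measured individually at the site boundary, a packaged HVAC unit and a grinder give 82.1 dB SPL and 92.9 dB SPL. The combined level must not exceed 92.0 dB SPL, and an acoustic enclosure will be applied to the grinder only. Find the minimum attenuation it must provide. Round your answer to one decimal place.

The untreated sources together contribute 10^(82.1/10) = 1.622e+08, i.e. 82.10 dB SPL.
The limit corresponds to 10^(92.0/10) = 1.585e+09; subtracting the fixed part leaves 1.423e+09 for the grinder, i.e. 91.53 dB SPL.
So the grinder must be reduced from 92.9 to 91.53 dB SPL: IL = 1.37 dB.

1.4 dB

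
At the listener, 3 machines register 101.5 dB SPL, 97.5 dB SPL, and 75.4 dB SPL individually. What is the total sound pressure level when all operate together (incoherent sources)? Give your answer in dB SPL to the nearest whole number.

103 dB SPL

For uncorrelated sources the intensities add, so convert each level to linear form, sum, and take 10·log₁₀ of the total.
Σ 10^(L/10) = 10^(101.5/10) + 10^(97.5/10) + 10^(75.4/10) = 1.978e+10.
L_total = 10·log₁₀(1.978e+10) = 102.96 dB SPL.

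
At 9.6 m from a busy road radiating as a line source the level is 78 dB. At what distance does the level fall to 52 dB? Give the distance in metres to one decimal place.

3821.8 m

For a line source L₁ − L₂ = 10·log₁₀(r₂/r₁), so r₂ = r₁·10^((L₁−L₂)/10).
r₂ = 9.6·10^((78−52)/10) = 9.6·10^(26.0/10) = 3821.83 m.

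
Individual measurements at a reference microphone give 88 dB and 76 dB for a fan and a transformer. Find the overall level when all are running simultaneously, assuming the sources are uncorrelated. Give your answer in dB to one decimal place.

88.3 dB

For uncorrelated sources the intensities add, so convert each level to linear form, sum, and take 10·log₁₀ of the total.
Σ 10^(L/10) = 10^(88/10) + 10^(76/10) = 6.708e+08.
L_total = 10·log₁₀(6.708e+08) = 88.27 dB.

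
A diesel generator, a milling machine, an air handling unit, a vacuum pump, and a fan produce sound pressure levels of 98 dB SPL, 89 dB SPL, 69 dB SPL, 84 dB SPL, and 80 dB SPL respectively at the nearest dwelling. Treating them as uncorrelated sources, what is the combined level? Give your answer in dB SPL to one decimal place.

98.7 dB SPL

Incoherent sources combine by intensity addition: L_total = 10·log₁₀(Σ 10^(L_i/10)).
Σ 10^(L/10) = 10^(98/10) + 10^(89/10) + 10^(69/10) + 10^(84/10) + 10^(80/10) = 7.463e+09.
L_total = 10·log₁₀(7.463e+09) = 98.73 dB SPL.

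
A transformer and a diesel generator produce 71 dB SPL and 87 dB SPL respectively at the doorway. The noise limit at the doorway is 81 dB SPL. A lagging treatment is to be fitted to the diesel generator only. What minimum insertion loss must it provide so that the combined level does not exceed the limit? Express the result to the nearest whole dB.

6 dB

Fixed contribution from the other source: Σ 10^(L/10) = 10^(71/10) = 1.259e+07 (71.00 dB SPL).
To meet 81 dB SPL overall, the treated diesel generator may contribute at most 10^(81/10) − 1.259e+07 = 1.133e+08, i.e. 80.54 dB SPL.
Required insertion loss = 87 − 80.54 = 6.46 dB.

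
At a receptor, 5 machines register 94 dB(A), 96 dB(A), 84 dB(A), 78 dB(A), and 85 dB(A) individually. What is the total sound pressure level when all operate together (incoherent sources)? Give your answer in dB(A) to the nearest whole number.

99 dB(A)

Incoherent sources combine by intensity addition: L_total = 10·log₁₀(Σ 10^(L_i/10)).
Σ 10^(L/10) = 10^(94/10) + 10^(96/10) + 10^(84/10) + 10^(78/10) + 10^(85/10) = 7.123e+09.
L_total = 10·log₁₀(7.123e+09) = 98.53 dB(A).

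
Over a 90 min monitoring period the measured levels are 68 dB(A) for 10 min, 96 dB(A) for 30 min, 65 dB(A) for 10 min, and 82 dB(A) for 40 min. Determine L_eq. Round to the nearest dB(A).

91 dB(A)

L_eq = 10·log₁₀[(1/T)·Σ tᵢ·10^(Lᵢ/10)] with T = 90 min.
Σ tᵢ·10^(Lᵢ/10) = 10·10^(68/10) + 30·10^(96/10) + 10·10^(65/10) + 40·10^(82/10) = 1.259e+11.
L_eq = 10·log₁₀(1.259e+11/90) = 91.46 dB(A).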